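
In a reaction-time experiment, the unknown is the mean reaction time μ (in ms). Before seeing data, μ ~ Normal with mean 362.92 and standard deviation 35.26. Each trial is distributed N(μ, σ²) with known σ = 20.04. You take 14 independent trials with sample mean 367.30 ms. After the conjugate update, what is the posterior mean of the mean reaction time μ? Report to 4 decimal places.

For Normal data with known variance σ², a Normal(μ₀, σ₀²) prior on μ is conjugate. Posterior precision = 1/σ₀² + n/σ²; posterior mean is the precision-weighted average of μ₀ and x̄.
n·x̄ = 14·367.30 = 5142.2.
σ₀² = 35.26² = 1243.2676, σ² = 20.04² = 401.6016; σ² + n·σ₀² = 401.6016 + 14·1243.2676 = 17807.348.
Posterior mean = (μ₀/σ₀² + n·x̄/σ²)/(1/σ₀² + n/σ²) = (σ²·μ₀ + σ₀²·n·x̄)/(σ² + n·σ₀²) = (401.6016·362.92 + 1243.2676·5142.2)/17807.348 = 6538879.905392/17807.348 = 367.2012.

367.2012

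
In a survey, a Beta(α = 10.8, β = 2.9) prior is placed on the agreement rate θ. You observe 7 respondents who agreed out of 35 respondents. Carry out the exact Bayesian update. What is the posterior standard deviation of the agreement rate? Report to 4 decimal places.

The Beta prior is conjugate to a Binomial/Bernoulli likelihood; the update adds successes to α and failures to β.
Posterior: Beta(α+k, β+n−k) = Beta(10.8+7, 2.9+28) = Beta(17.8, 30.9).
Var = αβ/((α+β)²(α+β+1)) = 17.8·30.9/(48.7²·49.7) = 0.00466621; SD = √0.00466621 = 0.0683.

0.0683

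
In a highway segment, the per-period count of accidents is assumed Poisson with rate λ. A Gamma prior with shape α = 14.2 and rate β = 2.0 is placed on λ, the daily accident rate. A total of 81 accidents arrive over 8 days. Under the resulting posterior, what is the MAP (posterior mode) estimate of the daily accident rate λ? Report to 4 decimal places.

9.4200

With a Gamma(shape α, rate β) prior, the Poisson likelihood is conjugate: the posterior is Gamma(α + ΣXᵢ, β + n).
Posterior: Gamma(α+S, β+n) = Gamma(14.2+81, 2.0+8) = Gamma(95.2, 10.0).
Mode of Gamma(α,β) for α≥1 is (α−1)/β = 94.2/10.0 = 9.4200.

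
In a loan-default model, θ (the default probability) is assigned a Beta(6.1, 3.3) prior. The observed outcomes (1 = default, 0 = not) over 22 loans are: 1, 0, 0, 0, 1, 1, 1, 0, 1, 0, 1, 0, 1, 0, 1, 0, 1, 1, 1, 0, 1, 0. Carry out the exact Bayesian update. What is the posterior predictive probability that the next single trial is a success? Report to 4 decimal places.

The Beta prior is conjugate to a Binomial/Bernoulli likelihood; the update adds successes to α and failures to β.
Posterior: Beta(α+k, β+n−k) = Beta(6.1+12, 3.3+10) = Beta(18.1, 13.3).
For a single future Bernoulli trial, P(success | data) = α/(α+β) = 0.5764.

0.5764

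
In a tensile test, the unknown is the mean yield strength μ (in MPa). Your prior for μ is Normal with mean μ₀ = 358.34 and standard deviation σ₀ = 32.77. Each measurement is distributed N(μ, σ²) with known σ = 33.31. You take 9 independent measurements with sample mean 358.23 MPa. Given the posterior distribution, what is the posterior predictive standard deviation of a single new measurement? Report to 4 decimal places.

34.9306

For Normal data with known variance σ², a Normal(μ₀, σ₀²) prior on μ is conjugate. Posterior precision = 1/σ₀² + n/σ²; posterior mean is the precision-weighted average of μ₀ and x̄.
σ₀² = 32.77² = 1073.8729, σ² = 33.31² = 1109.5561; σ² + n·σ₀² = 1109.5561 + 9·1073.8729 = 10774.4122.
Posterior precision = 1/σ₀² + n/σ² = 1/1073.8729 + 9/1109.5561 = (σ² + n·σ₀²)/(σ₀²σ²) = 10774.4122/(1073.8729·1109.5561); posterior variance σₙ² = σ₀²σ²/(σ² + n·σ₀²) = 1073.8729·1109.5561/10774.4122 = 110.588142.
Predictive variance for one new observation = σₙ² + σ² = 1073.8729·1109.5561/10774.4122 + 1109.5561 = σ²·(σ₀² + 10774.4122)/10774.4122 = 1109.5561·11848.2851/10774.4122 = 1220.144242; SD = √(1109.5561·11848.2851/10774.4122) = 34.9306.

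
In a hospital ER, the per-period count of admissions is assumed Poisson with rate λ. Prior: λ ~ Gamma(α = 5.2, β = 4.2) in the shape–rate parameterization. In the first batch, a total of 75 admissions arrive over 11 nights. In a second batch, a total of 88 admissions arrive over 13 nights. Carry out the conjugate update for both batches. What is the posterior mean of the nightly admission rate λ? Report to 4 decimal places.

5.9645

With a Gamma(shape α, rate β) prior, the Poisson likelihood is conjugate: the posterior is Gamma(α + ΣXᵢ, β + n).
After batch 1: Gamma(α+S, β+n) = Gamma(5.2+75, 4.2+11) = Gamma(80.2, 15.2).
After batch 2: Gamma(α+S, β+n) = Gamma(80.2+88, 15.2+13) = Gamma(168.2, 28.2).
Posterior mean = α/β = 168.2/28.2 = 5.9645.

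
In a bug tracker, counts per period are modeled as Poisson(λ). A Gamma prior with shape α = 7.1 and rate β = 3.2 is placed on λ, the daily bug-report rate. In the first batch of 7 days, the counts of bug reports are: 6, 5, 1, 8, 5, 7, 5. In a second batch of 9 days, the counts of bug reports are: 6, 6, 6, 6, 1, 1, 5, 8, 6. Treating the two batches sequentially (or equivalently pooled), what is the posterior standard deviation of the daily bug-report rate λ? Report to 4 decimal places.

With a Gamma(shape α, rate β) prior, the Poisson likelihood is conjugate: the posterior is Gamma(α + ΣXᵢ, β + n).
Batch 1: sum of counts S = 37 over n = 7 days.
After batch 1: Gamma(α+S, β+n) = Gamma(7.1+37, 3.2+7) = Gamma(44.1, 10.2).
Batch 2: sum of counts S = 45 over n = 9 days.
After batch 2: Gamma(α+S, β+n) = Gamma(44.1+45, 10.2+9) = Gamma(89.1, 19.2).
SD = √α/β = √89.1/19.2 = 0.4916.

0.4916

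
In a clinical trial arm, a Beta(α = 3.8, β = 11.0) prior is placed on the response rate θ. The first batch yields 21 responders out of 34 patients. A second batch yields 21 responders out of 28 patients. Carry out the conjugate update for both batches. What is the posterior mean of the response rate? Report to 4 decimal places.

0.5964

The Beta prior is conjugate to a Binomial/Bernoulli likelihood; the update adds successes to α and failures to β.
After batch 1: Beta(3.8+21, 11.0+13) = Beta(24.8, 24.0).
After batch 2: Beta(24.8+21, 24.0+7) = Beta(45.8, 31.0).
Posterior mean = α/(α+β) = 45.8/76.8 = 0.5964.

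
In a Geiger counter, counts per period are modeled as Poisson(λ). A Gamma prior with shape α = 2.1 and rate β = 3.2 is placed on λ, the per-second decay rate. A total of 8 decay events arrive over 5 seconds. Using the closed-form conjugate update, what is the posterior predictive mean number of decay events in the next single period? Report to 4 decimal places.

1.2317

With a Gamma(shape α, rate β) prior, the Poisson likelihood is conjugate: the posterior is Gamma(α + ΣXᵢ, β + n).
Posterior: Gamma(α+S, β+n) = Gamma(2.1+8, 3.2+5) = Gamma(10.1, 8.2).
The predictive distribution for one future period is NegBinom with mean α/β = 1.2317.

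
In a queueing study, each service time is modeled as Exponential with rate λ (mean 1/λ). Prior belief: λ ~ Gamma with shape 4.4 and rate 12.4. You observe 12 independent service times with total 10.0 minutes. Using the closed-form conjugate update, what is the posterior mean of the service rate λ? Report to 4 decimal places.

With a Gamma(shape α, rate β) prior on the exponential rate λ, the posterior after n observations with total T = Σxᵢ is Gamma(α+n, β+T).
Posterior: Gamma(4.4+12, 12.4+10.0) = Gamma(16.4, 22.4).
Posterior mean of λ = α/β = 16.4/22.4 = 0.7321.

0.7321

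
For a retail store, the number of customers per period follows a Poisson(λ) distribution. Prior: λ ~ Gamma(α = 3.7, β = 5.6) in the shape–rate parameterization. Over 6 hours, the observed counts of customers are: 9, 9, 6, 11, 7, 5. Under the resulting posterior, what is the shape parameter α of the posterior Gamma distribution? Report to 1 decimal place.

With a Gamma(shape α, rate β) prior, the Poisson likelihood is conjugate: the posterior is Gamma(α + ΣXᵢ, β + n).
Sum of counts S = 47 over n = 6 hours.
Posterior: Gamma(α+S, β+n) = Gamma(3.7+47, 5.6+6) = Gamma(50.7, 11.6).
Posterior α = 50.7.

50.7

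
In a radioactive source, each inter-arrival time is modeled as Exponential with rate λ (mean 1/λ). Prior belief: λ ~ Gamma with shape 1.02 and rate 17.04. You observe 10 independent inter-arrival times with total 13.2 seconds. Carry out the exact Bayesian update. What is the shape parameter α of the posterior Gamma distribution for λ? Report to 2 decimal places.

11.02

With a Gamma(shape α, rate β) prior on the exponential rate λ, the posterior after n observations with total T = Σxᵢ is Gamma(α+n, β+T).
Posterior: Gamma(1.02+10, 17.04+13.2) = Gamma(11.02, 30.24).
Posterior α = 11.02.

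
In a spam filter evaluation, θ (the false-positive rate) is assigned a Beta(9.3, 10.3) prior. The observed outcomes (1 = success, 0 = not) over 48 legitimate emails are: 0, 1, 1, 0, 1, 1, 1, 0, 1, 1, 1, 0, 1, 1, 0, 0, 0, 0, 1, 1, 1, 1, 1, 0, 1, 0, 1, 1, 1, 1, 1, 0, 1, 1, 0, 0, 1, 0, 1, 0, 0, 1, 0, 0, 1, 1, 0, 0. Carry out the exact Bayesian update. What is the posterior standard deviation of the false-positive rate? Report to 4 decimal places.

0.0600

The Beta prior is conjugate to a Binomial/Bernoulli likelihood; the update adds successes to α and failures to β.
Posterior: Beta(α+k, β+n−k) = Beta(9.3+28, 10.3+20) = Beta(37.3, 30.3).
Var = αβ/((α+β)²(α+β+1)) = 37.3·30.3/(67.6²·68.6) = 0.00360524; SD = √0.00360524 = 0.0600.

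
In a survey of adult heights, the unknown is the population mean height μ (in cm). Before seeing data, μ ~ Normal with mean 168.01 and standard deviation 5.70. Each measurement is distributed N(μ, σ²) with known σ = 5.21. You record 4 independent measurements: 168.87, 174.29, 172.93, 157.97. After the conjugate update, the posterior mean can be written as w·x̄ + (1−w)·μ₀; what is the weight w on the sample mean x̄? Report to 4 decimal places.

For Normal data with known variance σ², a Normal(μ₀, σ₀²) prior on μ is conjugate. Posterior precision = 1/σ₀² + n/σ²; posterior mean is the precision-weighted average of μ₀ and x̄.
σ₀² = 5.70² = 32.49, σ² = 5.21² = 27.1441. Prior precision 1/σ₀² = 1/32.49; data precision n/σ² = 4/27.1441.
w = (n/σ²)/(1/σ₀² + n/σ²) = n·σ₀²/(σ² + n·σ₀²) = 4·32.49/(27.1441 + 4·32.49) = 129.96/157.1041 = 0.8272.

0.8272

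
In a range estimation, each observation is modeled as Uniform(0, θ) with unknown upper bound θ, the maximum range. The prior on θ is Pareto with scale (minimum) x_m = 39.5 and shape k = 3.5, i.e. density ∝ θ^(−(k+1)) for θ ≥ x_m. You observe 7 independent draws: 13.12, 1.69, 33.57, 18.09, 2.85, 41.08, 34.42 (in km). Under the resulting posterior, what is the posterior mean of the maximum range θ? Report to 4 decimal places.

45.4042

A Pareto(scale x_m, shape k) prior on the upper bound θ of Uniform(0, θ) is conjugate: posterior is Pareto(max(x_m, max xᵢ), k + n).
Sample maximum = 41.08; prior scale x_m = 39.5 → posterior scale = max = 41.08.
Posterior shape = 3.5 + 7 = 10.5.
E[θ|data] = k·x_m/(k−1) = 10.5·41.08/9.5 = 45.4042.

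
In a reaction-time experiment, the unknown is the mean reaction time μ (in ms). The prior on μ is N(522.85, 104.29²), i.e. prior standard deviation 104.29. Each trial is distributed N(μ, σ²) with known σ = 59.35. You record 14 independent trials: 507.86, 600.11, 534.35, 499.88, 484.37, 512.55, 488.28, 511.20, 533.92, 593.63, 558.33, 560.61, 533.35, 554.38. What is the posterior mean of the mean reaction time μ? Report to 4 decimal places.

533.5259

For Normal data with known variance σ², a Normal(μ₀, σ₀²) prior on μ is conjugate. Posterior precision = 1/σ₀² + n/σ²; posterior mean is the precision-weighted average of μ₀ and x̄.
Σxᵢ = 507.86 + 600.11 + 534.35 + 499.88 + 484.37 + 512.55 + 488.28 + 511.20 + 533.92 + 593.63 + 558.33 + 560.61 + 533.35 + 554.38 = 7472.82, so n·x̄ = 7472.82.
σ₀² = 104.29² = 10876.4041, σ² = 59.35² = 3522.4225; σ² + n·σ₀² = 3522.4225 + 14·10876.4041 = 155792.0799.
Posterior mean = (μ₀/σ₀² + n·x̄/σ²)/(1/σ₀² + n/σ²) = (σ²·μ₀ + σ₀²·n·x̄)/(σ² + n·σ₀²) = (3522.4225·522.85 + 10876.4041·7472.82)/155792.0799 = 83119108.690687/155792.0799 = 533.5259.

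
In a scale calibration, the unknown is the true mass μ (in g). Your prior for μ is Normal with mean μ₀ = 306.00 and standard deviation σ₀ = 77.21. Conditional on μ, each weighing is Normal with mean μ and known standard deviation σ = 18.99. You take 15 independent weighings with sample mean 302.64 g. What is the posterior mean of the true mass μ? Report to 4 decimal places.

For Normal data with known variance σ², a Normal(μ₀, σ₀²) prior on μ is conjugate. Posterior precision = 1/σ₀² + n/σ²; posterior mean is the precision-weighted average of μ₀ and x̄.
n·x̄ = 15·302.64 = 4539.6.
σ₀² = 77.21² = 5961.3841, σ² = 18.99² = 360.6201; σ² + n·σ₀² = 360.6201 + 15·5961.3841 = 89781.3816.
Posterior mean = (μ₀/σ₀² + n·x̄/σ²)/(1/σ₀² + n/σ²) = (σ²·μ₀ + σ₀²·n·x̄)/(σ² + n·σ₀²) = (360.6201·306.00 + 5961.3841·4539.6)/89781.3816 = 27172649.01096/89781.3816 = 302.6535.

302.6535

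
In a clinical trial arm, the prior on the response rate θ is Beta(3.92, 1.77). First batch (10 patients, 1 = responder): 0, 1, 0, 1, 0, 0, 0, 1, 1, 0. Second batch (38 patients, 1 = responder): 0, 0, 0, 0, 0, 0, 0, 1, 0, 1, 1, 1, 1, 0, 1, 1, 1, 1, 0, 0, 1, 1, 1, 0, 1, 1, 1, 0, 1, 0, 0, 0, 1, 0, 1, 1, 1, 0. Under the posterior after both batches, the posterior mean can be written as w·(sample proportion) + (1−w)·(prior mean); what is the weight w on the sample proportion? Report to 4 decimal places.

The Beta prior is conjugate to a Binomial/Bernoulli likelihood; the update adds successes to α and failures to β.
Total number of patients: n = 10 + 38 = 48.
Posterior mean = (α₀+k)/(α₀+β₀+n) = [n/(α₀+β₀+n)]·(k/n) + [(α₀+β₀)/(α₀+β₀+n)]·α₀/(α₀+β₀), so only n and the prior enter the weight.
The weight on the data is w = n/(α₀+β₀+n) = 48/(3.92+1.77+48) = 48/53.69 = 0.8940.

0.8940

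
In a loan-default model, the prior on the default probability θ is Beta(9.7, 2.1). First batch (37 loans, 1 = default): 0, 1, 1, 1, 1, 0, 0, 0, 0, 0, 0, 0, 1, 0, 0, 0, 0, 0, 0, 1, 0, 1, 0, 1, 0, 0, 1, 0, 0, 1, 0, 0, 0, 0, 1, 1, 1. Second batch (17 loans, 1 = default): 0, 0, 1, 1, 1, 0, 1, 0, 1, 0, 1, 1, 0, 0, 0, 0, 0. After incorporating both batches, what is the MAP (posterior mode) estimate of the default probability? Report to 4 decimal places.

0.4498

The Beta prior is conjugate to a Binomial/Bernoulli likelihood; the update adds successes to α and failures to β.
After batch 1: Beta(9.7+13, 2.1+24) = Beta(22.7, 26.1).
After batch 2: Beta(22.7+7, 26.1+10) = Beta(29.7, 36.1).
Mode of Beta(a,b) for a,b>1 is (a−1)/(a+b−2) = 28.7/63.8 = 0.4498.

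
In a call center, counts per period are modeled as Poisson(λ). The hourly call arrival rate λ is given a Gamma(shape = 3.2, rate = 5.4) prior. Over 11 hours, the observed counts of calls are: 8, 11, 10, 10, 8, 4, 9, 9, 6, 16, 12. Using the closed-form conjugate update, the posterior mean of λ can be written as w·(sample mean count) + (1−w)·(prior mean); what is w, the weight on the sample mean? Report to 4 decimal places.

0.6707

With a Gamma(shape α, rate β) prior, the Poisson likelihood is conjugate: the posterior is Gamma(α + ΣXᵢ, β + n).
Posterior mean = (α₀+S)/(β₀+n) = [n/(β₀+n)]·(S/n) + [β₀/(β₀+n)]·(α₀/β₀), so only n and β₀ enter the weight.
Weight on data w = n/(β₀+n) = 11/(5.4+11) = 11/16.4 = 0.6707.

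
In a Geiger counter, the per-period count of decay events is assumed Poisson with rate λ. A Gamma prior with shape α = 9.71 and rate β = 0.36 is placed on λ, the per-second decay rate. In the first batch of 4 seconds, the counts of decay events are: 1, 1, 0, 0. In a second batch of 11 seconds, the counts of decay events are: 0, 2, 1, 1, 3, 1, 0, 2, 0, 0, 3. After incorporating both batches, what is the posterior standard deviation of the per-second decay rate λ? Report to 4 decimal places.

0.3236

With a Gamma(shape α, rate β) prior, the Poisson likelihood is conjugate: the posterior is Gamma(α + ΣXᵢ, β + n).
Batch 1: sum of counts S = 2 over n = 4 seconds.
After batch 1: Gamma(α+S, β+n) = Gamma(9.71+2, 0.36+4) = Gamma(11.71, 4.36).
Batch 2: sum of counts S = 13 over n = 11 seconds.
After batch 2: Gamma(α+S, β+n) = Gamma(11.71+13, 4.36+11) = Gamma(24.71, 15.36).
SD = √α/β = √24.71/15.36 = 0.3236.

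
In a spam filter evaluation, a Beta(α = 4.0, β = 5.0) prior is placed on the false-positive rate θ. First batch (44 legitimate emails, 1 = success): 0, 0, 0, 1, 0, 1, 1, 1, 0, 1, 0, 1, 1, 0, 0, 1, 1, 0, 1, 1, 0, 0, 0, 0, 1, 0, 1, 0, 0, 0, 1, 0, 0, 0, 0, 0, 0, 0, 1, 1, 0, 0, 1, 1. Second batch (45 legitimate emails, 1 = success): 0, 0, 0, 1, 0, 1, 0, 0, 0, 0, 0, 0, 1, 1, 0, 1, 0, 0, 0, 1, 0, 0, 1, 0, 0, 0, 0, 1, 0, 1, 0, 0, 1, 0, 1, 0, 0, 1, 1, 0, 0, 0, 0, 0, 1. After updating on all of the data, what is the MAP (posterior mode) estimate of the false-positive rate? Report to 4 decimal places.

The Beta prior is conjugate to a Binomial/Bernoulli likelihood; the update adds successes to α and failures to β.
After batch 1: Beta(4.0+18, 5.0+26) = Beta(22.0, 31.0).
After batch 2: Beta(22.0+14, 31.0+31) = Beta(36.0, 62.0).
Mode of Beta(a,b) for a,b>1 is (a−1)/(a+b−2) = 35.0/96.0 = 0.3646.

0.3646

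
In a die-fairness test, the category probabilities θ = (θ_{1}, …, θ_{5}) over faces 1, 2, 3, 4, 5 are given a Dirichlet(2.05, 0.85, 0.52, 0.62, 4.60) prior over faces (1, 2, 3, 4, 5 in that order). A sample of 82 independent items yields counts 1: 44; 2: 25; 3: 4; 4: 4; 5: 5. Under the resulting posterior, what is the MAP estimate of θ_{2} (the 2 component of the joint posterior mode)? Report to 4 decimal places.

0.2902

The Dirichlet prior is conjugate to the Multinomial likelihood: each posterior αⱼ = prior αⱼ + observed count nⱼ.
Posterior concentration: (46.05, 25.85, 4.52, 4.62, 9.60), total = 90.64.
Joint mode component: (α_{2}−1)/(Σα−K) = 24.85/85.64 = 0.2902.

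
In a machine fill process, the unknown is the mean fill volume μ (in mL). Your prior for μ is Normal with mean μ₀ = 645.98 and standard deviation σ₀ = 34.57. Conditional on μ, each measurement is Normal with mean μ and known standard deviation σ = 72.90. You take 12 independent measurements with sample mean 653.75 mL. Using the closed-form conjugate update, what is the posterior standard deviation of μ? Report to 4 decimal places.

For Normal data with known variance σ², a Normal(μ₀, σ₀²) prior on μ is conjugate. Posterior precision = 1/σ₀² + n/σ²; posterior mean is the precision-weighted average of μ₀ and x̄.
σ₀² = 34.57² = 1195.0849, σ² = 72.90² = 5314.41; σ² + n·σ₀² = 5314.41 + 12·1195.0849 = 19655.4288.
Posterior precision = 1/σ₀² + n/σ² = 1/1195.0849 + 12/5314.41 = (σ² + n·σ₀²)/(σ₀²σ²) = 19655.4288/(1195.0849·5314.41); posterior variance σₙ² = σ₀²σ²/(σ² + n·σ₀²) = 1195.0849·5314.41/19655.4288 = 323.125545.
Posterior SD = √σₙ² = √(1195.0849·5314.41/19655.4288) = 17.9757.

17.9757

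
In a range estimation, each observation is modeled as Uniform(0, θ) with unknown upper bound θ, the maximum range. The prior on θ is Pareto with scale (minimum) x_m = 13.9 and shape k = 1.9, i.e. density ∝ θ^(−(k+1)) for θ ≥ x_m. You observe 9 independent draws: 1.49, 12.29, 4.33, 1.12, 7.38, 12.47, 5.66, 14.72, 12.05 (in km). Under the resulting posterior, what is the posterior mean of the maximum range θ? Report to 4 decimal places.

A Pareto(scale x_m, shape k) prior on the upper bound θ of Uniform(0, θ) is conjugate: posterior is Pareto(max(x_m, max xᵢ), k + n).
Sample maximum = 14.72; prior scale x_m = 13.9 → posterior scale = max = 14.72.
Posterior shape = 1.9 + 9 = 10.9.
E[θ|data] = k·x_m/(k−1) = 10.9·14.72/9.9 = 16.2069.

16.2069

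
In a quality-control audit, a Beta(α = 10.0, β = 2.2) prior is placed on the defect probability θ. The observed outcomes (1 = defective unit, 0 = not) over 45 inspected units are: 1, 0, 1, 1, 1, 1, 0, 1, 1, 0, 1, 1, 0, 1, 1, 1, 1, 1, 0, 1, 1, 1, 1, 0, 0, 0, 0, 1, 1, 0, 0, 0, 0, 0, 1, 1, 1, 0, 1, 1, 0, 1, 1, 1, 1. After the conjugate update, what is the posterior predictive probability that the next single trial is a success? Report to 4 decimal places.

The Beta prior is conjugate to a Binomial/Bernoulli likelihood; the update adds successes to α and failures to β.
Posterior: Beta(α+k, β+n−k) = Beta(10.0+29, 2.2+16) = Beta(39.0, 18.2).
For a single future Bernoulli trial, P(success | data) = α/(α+β) = 0.6818.

0.6818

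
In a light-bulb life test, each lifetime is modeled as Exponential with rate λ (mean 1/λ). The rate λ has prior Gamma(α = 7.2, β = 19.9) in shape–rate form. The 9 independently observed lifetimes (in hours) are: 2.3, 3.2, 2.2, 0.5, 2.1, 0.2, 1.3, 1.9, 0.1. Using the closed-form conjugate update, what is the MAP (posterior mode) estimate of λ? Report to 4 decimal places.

With a Gamma(shape α, rate β) prior on the exponential rate λ, the posterior after n observations with total T = Σxᵢ is Gamma(α+n, β+T).
Sum of observations T = 13.8 hours; n = 9.
Posterior: Gamma(7.2+9, 19.9+13.8) = Gamma(16.2, 33.7).
Mode = (α−1)/β = 0.4510.

0.4510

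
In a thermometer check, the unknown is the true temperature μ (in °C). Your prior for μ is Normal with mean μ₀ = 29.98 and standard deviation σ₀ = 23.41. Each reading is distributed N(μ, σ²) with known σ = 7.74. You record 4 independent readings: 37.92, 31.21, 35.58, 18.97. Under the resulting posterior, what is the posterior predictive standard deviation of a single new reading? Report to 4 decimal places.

8.6305

For Normal data with known variance σ², a Normal(μ₀, σ₀²) prior on μ is conjugate. Posterior precision = 1/σ₀² + n/σ²; posterior mean is the precision-weighted average of μ₀ and x̄.
σ₀² = 23.41² = 548.0281, σ² = 7.74² = 59.9076; σ² + n·σ₀² = 59.9076 + 4·548.0281 = 2252.02.
Posterior precision = 1/σ₀² + n/σ² = 1/548.0281 + 4/59.9076 = (σ² + n·σ₀²)/(σ₀²σ²) = 2252.02/(548.0281·59.9076); posterior variance σₙ² = σ₀²σ²/(σ² + n·σ₀²) = 548.0281·59.9076/2252.02 = 14.578489.
Predictive variance for one new observation = σₙ² + σ² = 548.0281·59.9076/2252.02 + 59.9076 = σ²·(σ₀² + 2252.02)/2252.02 = 59.9076·2800.0481/2252.02 = 74.486089; SD = √(59.9076·2800.0481/2252.02) = 8.6305.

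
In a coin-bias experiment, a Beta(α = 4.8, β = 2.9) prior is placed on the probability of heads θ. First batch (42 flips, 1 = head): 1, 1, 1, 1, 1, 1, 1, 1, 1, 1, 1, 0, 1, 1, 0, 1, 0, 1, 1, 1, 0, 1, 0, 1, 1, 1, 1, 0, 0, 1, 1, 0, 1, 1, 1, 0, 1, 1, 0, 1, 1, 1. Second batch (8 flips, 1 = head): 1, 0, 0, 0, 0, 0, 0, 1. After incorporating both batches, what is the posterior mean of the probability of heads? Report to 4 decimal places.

The Beta prior is conjugate to a Binomial/Bernoulli likelihood; the update adds successes to α and failures to β.
After batch 1: Beta(4.8+32, 2.9+10) = Beta(36.8, 12.9).
After batch 2: Beta(36.8+2, 12.9+6) = Beta(38.8, 18.9).
Posterior mean = α/(α+β) = 38.8/57.7 = 0.6724.

0.6724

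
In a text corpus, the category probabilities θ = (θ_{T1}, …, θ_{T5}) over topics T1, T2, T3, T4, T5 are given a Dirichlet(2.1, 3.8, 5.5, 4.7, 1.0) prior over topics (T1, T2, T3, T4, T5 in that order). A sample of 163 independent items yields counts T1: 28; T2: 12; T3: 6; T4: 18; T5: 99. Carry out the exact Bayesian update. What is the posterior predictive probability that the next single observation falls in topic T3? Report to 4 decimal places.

The Dirichlet prior is conjugate to the Multinomial likelihood: each posterior αⱼ = prior αⱼ + observed count nⱼ.
Posterior concentration: (30.1, 15.8, 11.5, 22.7, 100.0), total = 180.1.
P(next = T3 | data) = α_{T3}/Σα = 0.0639.

0.0639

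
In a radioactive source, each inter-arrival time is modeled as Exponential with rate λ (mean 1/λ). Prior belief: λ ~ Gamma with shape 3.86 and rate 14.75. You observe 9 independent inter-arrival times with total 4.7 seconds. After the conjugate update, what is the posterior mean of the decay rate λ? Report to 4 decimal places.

0.6612

With a Gamma(shape α, rate β) prior on the exponential rate λ, the posterior after n observations with total T = Σxᵢ is Gamma(α+n, β+T).
Posterior: Gamma(3.86+9, 14.75+4.7) = Gamma(12.86, 19.45).
Posterior mean of λ = α/β = 12.86/19.45 = 0.6612.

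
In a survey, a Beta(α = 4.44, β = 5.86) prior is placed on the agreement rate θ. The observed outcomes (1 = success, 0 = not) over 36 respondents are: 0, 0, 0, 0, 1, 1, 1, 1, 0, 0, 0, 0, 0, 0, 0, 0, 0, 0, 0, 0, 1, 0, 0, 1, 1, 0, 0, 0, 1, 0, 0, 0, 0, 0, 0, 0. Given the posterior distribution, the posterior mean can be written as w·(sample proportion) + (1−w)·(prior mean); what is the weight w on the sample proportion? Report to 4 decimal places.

0.7775

The Beta prior is conjugate to a Binomial/Bernoulli likelihood; the update adds successes to α and failures to β.
Posterior mean = (α₀+k)/(α₀+β₀+n) = [n/(α₀+β₀+n)]·(k/n) + [(α₀+β₀)/(α₀+β₀+n)]·α₀/(α₀+β₀), so only n and the prior enter the weight.
The weight on the data is w = n/(α₀+β₀+n) = 36/(4.44+5.86+36) = 36/46.30 = 0.7775.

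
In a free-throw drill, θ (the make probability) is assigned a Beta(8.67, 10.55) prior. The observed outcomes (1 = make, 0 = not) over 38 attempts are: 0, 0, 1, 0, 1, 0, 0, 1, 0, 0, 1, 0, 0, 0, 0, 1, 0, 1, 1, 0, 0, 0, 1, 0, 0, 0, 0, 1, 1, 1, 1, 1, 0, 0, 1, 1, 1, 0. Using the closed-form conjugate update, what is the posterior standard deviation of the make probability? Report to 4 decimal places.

The Beta prior is conjugate to a Binomial/Bernoulli likelihood; the update adds successes to α and failures to β.
Posterior: Beta(α+k, β+n−k) = Beta(8.67+16, 10.55+22) = Beta(24.67, 32.55).
Var = αβ/((α+β)²(α+β+1)) = 24.67·32.55/(57.22²·58.22) = 0.00421262; SD = √0.00421262 = 0.0649.

0.0649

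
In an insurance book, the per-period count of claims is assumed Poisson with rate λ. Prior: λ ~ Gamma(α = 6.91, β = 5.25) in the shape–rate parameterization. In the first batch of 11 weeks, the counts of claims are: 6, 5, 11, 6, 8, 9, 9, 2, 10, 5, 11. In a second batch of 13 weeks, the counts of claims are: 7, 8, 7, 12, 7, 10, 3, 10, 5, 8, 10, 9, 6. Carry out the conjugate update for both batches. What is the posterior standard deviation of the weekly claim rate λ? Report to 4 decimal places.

0.4724

With a Gamma(shape α, rate β) prior, the Poisson likelihood is conjugate: the posterior is Gamma(α + ΣXᵢ, β + n).
Batch 1: sum of counts S = 82 over n = 11 weeks.
After batch 1: Gamma(α+S, β+n) = Gamma(6.91+82, 5.25+11) = Gamma(88.91, 16.25).
Batch 2: sum of counts S = 102 over n = 13 weeks.
After batch 2: Gamma(α+S, β+n) = Gamma(88.91+102, 16.25+13) = Gamma(190.91, 29.25).
SD = √α/β = √190.91/29.25 = 0.4724.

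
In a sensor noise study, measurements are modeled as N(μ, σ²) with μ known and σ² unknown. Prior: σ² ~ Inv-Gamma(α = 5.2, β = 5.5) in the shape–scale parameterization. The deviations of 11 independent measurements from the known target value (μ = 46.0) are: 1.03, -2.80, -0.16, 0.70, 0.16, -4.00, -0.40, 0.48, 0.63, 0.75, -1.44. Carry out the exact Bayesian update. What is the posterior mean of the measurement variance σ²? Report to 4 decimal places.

With known mean μ and an Inverse-Gamma(α, β) prior on σ², the Normal likelihood is conjugate: posterior is Inv-Gamma(α + n/2, β + Σ(xᵢ−μ)²/2).
Σ(xᵢ−μ)² = (1.03)² + (-2.80)² + (-0.16)² + (0.70)² + (0.16)² + (-4.00)² + (-0.40)² + (0.48)² + (0.63)² + (0.75)² + (-1.44)² = 28.8655.
Posterior: Inv-Gamma(5.2 + 11/2, 5.5 + 28.8655/2) = Inv-Gamma(10.70, 19.93275).
E[σ²|data] = β/(α−1) = 19.93275/9.70 = 2.0549.

2.0549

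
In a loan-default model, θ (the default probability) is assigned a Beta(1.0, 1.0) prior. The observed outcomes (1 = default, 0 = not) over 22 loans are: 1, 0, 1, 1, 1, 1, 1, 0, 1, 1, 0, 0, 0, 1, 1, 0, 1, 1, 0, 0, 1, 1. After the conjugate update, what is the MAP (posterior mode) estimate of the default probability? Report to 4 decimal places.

0.6364

The Beta prior is conjugate to a Binomial/Bernoulli likelihood; the update adds successes to α and failures to β.
Posterior: Beta(α+k, β+n−k) = Beta(1.0+14, 1.0+8) = Beta(15.0, 9.0).
Mode of Beta(a,b) for a,b>1 is (a−1)/(a+b−2) = 14.0/22.0 = 0.6364.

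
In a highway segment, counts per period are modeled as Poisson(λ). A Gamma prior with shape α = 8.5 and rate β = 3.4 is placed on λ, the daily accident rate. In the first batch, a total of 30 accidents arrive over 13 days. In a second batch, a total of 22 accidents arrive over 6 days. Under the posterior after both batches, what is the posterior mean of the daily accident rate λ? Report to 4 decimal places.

2.7009

With a Gamma(shape α, rate β) prior, the Poisson likelihood is conjugate: the posterior is Gamma(α + ΣXᵢ, β + n).
After batch 1: Gamma(α+S, β+n) = Gamma(8.5+30, 3.4+13) = Gamma(38.5, 16.4).
After batch 2: Gamma(α+S, β+n) = Gamma(38.5+22, 16.4+6) = Gamma(60.5, 22.4).
Posterior mean = α/β = 60.5/22.4 = 2.7009.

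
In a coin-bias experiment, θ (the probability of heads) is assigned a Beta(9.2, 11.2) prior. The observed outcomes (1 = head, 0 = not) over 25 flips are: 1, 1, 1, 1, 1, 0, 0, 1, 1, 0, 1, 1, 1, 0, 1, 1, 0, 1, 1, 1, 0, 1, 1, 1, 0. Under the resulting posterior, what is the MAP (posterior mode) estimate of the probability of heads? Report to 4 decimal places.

The Beta prior is conjugate to a Binomial/Bernoulli likelihood; the update adds successes to α and failures to β.
Posterior: Beta(α+k, β+n−k) = Beta(9.2+18, 11.2+7) = Beta(27.2, 18.2).
Mode of Beta(a,b) for a,b>1 is (a−1)/(a+b−2) = 26.2/43.4 = 0.6037.

0.6037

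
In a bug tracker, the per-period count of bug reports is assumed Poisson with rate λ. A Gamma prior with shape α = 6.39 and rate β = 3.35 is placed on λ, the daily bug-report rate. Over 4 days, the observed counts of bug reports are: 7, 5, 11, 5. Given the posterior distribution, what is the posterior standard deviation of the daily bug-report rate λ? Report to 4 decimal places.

With a Gamma(shape α, rate β) prior, the Poisson likelihood is conjugate: the posterior is Gamma(α + ΣXᵢ, β + n).
Sum of counts S = 28 over n = 4 days.
Posterior: Gamma(α+S, β+n) = Gamma(6.39+28, 3.35+4) = Gamma(34.39, 7.35).
SD = √α/β = √34.39/7.35 = 0.7979.

0.7979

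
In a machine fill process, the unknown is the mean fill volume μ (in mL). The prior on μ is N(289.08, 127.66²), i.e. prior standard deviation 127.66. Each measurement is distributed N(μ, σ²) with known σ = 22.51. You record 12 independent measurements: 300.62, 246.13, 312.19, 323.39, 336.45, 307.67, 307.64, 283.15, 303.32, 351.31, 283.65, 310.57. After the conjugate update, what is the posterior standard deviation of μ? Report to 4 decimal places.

For Normal data with known variance σ², a Normal(μ₀, σ₀²) prior on μ is conjugate. Posterior precision = 1/σ₀² + n/σ²; posterior mean is the precision-weighted average of μ₀ and x̄.
σ₀² = 127.66² = 16297.0756, σ² = 22.51² = 506.7001; σ² + n·σ₀² = 506.7001 + 12·16297.0756 = 196071.6073.
Posterior precision = 1/σ₀² + n/σ² = 1/16297.0756 + 12/506.7001 = (σ² + n·σ₀²)/(σ₀²σ²) = 196071.6073/(16297.0756·506.7001); posterior variance σₙ² = σ₀²σ²/(σ² + n·σ₀²) = 16297.0756·506.7001/196071.6073 = 42.115888.
Posterior SD = √σₙ² = √(16297.0756·506.7001/196071.6073) = 6.4897.

6.4897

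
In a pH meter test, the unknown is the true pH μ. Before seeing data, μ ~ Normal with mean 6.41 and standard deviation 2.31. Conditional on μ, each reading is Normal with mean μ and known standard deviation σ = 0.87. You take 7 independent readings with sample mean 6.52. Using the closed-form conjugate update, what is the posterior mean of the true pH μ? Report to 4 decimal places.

For Normal data with known variance σ², a Normal(μ₀, σ₀²) prior on μ is conjugate. Posterior precision = 1/σ₀² + n/σ²; posterior mean is the precision-weighted average of μ₀ and x̄.
n·x̄ = 7·6.52 = 45.64.
σ₀² = 2.31² = 5.3361, σ² = 0.87² = 0.7569; σ² + n·σ₀² = 0.7569 + 7·5.3361 = 38.1096.
Posterior mean = (μ₀/σ₀² + n·x̄/σ²)/(1/σ₀² + n/σ²) = (σ²·μ₀ + σ₀²·n·x̄)/(σ² + n·σ₀²) = (0.7569·6.41 + 5.3361·45.64)/38.1096 = 248.391333/38.1096 = 6.5178.

6.5178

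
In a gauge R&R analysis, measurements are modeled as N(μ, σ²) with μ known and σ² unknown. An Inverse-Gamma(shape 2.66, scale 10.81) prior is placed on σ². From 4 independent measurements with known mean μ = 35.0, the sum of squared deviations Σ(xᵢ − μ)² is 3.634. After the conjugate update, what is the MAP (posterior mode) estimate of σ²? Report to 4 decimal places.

2.2309

With known mean μ and an Inverse-Gamma(α, β) prior on σ², the Normal likelihood is conjugate: posterior is Inv-Gamma(α + n/2, β + Σ(xᵢ−μ)²/2).
Posterior: Inv-Gamma(2.66 + 4/2, 10.81 + 3.634/2) = Inv-Gamma(4.66, 12.6270).
Mode = β/(α+1) = 12.6270/5.66 = 2.2309.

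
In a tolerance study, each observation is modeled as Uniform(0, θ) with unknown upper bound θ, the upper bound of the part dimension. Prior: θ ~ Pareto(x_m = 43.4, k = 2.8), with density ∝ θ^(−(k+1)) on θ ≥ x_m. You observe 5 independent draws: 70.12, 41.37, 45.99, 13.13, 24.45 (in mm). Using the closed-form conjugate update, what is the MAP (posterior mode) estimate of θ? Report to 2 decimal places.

A Pareto(scale x_m, shape k) prior on the upper bound θ of Uniform(0, θ) is conjugate: posterior is Pareto(max(x_m, max xᵢ), k + n).
Sample maximum = 70.12; prior scale x_m = 43.4 → posterior scale = max = 70.12.
Posterior shape = 2.8 + 5 = 7.8.
The Pareto density is decreasing on [x_m, ∞), so the mode is x_m = 70.12.

70.12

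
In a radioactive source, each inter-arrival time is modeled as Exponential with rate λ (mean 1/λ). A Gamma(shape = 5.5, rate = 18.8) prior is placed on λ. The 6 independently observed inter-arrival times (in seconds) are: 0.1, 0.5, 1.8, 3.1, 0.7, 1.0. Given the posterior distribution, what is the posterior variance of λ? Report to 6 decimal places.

With a Gamma(shape α, rate β) prior on the exponential rate λ, the posterior after n observations with total T = Σxᵢ is Gamma(α+n, β+T).
Sum of observations T = 7.2 seconds; n = 6.
Posterior: Gamma(5.5+6, 18.8+7.2) = Gamma(11.5, 26.0).
Var = α/β² = 0.017012.

0.017012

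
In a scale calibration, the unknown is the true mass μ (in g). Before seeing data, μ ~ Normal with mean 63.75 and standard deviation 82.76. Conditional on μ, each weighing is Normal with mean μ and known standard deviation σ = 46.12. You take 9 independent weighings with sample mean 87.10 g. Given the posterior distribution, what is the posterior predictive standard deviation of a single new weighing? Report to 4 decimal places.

For Normal data with known variance σ², a Normal(μ₀, σ₀²) prior on μ is conjugate. Posterior precision = 1/σ₀² + n/σ²; posterior mean is the precision-weighted average of μ₀ and x̄.
σ₀² = 82.76² = 6849.2176, σ² = 46.12² = 2127.0544; σ² + n·σ₀² = 2127.0544 + 9·6849.2176 = 63770.0128.
Posterior precision = 1/σ₀² + n/σ² = 1/6849.2176 + 9/2127.0544 = (σ² + n·σ₀²)/(σ₀²σ²) = 63770.0128/(6849.2176·2127.0544); posterior variance σₙ² = σ₀²σ²/(σ² + n·σ₀²) = 6849.2176·2127.0544/63770.0128 = 228.456257.
Predictive variance for one new observation = σₙ² + σ² = 6849.2176·2127.0544/63770.0128 + 2127.0544 = σ²·(σ₀² + 63770.0128)/63770.0128 = 2127.0544·70619.2304/63770.0128 = 2355.510657; SD = √(2127.0544·70619.2304/63770.0128) = 48.5336.

48.5336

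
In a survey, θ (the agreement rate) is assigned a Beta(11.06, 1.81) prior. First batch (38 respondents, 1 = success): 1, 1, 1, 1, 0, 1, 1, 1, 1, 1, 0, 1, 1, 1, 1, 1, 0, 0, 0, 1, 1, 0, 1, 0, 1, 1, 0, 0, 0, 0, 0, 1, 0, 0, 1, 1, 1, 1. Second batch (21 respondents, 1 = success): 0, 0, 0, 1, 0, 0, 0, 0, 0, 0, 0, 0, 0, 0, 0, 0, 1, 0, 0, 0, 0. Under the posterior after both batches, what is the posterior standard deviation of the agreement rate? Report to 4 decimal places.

The Beta prior is conjugate to a Binomial/Bernoulli likelihood; the update adds successes to α and failures to β.
After batch 1: Beta(11.06+24, 1.81+14) = Beta(35.06, 15.81).
After batch 2: Beta(35.06+2, 15.81+19) = Beta(37.06, 34.81).
Var = αβ/((α+β)²(α+β+1)) = 37.06·34.81/(71.87²·72.87) = 0.00342740; SD = √0.00342740 = 0.0585.

0.0585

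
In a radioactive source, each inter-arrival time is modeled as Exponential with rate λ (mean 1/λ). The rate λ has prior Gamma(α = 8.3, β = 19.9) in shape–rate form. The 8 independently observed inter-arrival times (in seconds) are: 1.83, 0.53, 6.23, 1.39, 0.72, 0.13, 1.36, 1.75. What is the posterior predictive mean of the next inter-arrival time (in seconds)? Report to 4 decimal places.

2.2118

With a Gamma(shape α, rate β) prior on the exponential rate λ, the posterior after n observations with total T = Σxᵢ is Gamma(α+n, β+T).
Sum of observations T = 13.94 seconds; n = 8.
Posterior: Gamma(8.3+8, 19.9+13.94) = Gamma(16.3, 33.84).
The predictive distribution for the next observation is Lomax; its mean is β/(α−1) = 33.84/15.3 = 2.2118.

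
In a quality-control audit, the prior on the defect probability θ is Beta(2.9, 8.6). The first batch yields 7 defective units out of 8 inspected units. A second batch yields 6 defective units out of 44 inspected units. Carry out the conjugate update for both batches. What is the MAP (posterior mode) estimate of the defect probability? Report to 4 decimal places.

The Beta prior is conjugate to a Binomial/Bernoulli likelihood; the update adds successes to α and failures to β.
After batch 1: Beta(2.9+7, 8.6+1) = Beta(9.9, 9.6).
After batch 2: Beta(9.9+6, 9.6+38) = Beta(15.9, 47.6).
Mode of Beta(a,b) for a,b>1 is (a−1)/(a+b−2) = 14.9/61.5 = 0.2423.

0.2423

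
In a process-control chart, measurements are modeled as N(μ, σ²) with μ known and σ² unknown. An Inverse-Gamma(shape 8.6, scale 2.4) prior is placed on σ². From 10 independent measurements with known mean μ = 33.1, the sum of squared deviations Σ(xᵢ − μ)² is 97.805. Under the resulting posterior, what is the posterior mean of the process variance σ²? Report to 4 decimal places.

With known mean μ and an Inverse-Gamma(α, β) prior on σ², the Normal likelihood is conjugate: posterior is Inv-Gamma(α + n/2, β + Σ(xᵢ−μ)²/2).
Posterior: Inv-Gamma(8.6 + 10/2, 2.4 + 97.805/2) = Inv-Gamma(13.60, 51.3025).
E[σ²|data] = β/(α−1) = 51.3025/12.60 = 4.0716.

4.0716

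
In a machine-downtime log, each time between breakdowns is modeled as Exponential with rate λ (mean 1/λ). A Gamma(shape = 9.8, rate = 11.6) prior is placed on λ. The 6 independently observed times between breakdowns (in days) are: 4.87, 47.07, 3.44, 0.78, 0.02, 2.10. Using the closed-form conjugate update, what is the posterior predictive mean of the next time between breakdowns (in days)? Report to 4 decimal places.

4.7216

With a Gamma(shape α, rate β) prior on the exponential rate λ, the posterior after n observations with total T = Σxᵢ is Gamma(α+n, β+T).
Sum of observations T = 58.28 days; n = 6.
Posterior: Gamma(9.8+6, 11.6+58.28) = Gamma(15.8, 69.88).
The predictive distribution for the next observation is Lomax; its mean is β/(α−1) = 69.88/14.8 = 4.7216.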